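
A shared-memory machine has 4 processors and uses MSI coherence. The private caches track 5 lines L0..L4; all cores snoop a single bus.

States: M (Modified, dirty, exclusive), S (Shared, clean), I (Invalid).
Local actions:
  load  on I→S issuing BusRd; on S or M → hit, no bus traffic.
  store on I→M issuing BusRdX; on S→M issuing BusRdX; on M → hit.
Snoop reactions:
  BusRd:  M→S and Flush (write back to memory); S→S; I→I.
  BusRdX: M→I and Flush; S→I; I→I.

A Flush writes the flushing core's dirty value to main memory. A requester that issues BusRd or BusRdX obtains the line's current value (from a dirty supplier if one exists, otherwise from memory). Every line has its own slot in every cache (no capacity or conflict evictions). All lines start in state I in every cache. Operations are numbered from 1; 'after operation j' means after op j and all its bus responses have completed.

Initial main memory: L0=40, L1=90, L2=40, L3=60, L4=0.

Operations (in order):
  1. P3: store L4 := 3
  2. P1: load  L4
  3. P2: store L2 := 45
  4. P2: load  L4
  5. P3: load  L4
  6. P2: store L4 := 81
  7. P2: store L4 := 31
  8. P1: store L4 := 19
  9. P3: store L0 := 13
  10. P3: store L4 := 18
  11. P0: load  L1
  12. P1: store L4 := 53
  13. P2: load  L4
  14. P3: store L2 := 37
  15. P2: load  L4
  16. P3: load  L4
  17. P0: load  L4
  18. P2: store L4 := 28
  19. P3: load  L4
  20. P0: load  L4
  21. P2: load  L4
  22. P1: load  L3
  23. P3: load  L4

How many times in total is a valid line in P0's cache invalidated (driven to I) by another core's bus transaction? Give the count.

  op1 P3: store L4 := 3 → I/I/I/M on L4; bus BusRdX; mem=0
  op2 P1: load  L4 → I/S/I/S on L4; bus BusRd Flush; mem=3
  op3 P2: store L2 := 45 → I/I/M/I on L2; bus BusRdX; mem=40
  op4 P2: load  L4 → I/S/S/S on L4; bus BusRd; mem=3
  op5 P3: load  L4 → I/S/S/S on L4; bus (none); mem=3
  op6 P2: store L4 := 81 → I/I/M/I on L4; bus BusRdX; mem=3
  op7 P2: store L4 := 31 → I/I/M/I on L4; bus (none); mem=3
  op8 P1: store L4 := 19 → I/M/I/I on L4; bus BusRdX Flush; mem=31
  op9 P3: store L0 := 13 → I/I/I/M on L0; bus BusRdX; mem=40
  op10 P3: store L4 := 18 → I/I/I/M on L4; bus BusRdX Flush; mem=19
  op11 P0: load  L1 → S/I/I/I on L1; bus BusRd; mem=90
  op12 P1: store L4 := 53 → I/M/I/I on L4; bus BusRdX Flush; mem=18
  op13 P2: load  L4 → I/S/S/I on L4; bus BusRd Flush; mem=53
  op14 P3: store L2 := 37 → I/I/I/M on L2; bus BusRdX Flush; mem=45
  op15 P2: load  L4 → I/S/S/I on L4; bus (none); mem=53
  op16 P3: load  L4 → I/S/S/S on L4; bus BusRd; mem=53
  op17 P0: load  L4 → S/S/S/S on L4; bus BusRd; mem=53
  op18 P2: store L4 := 28 → I/I/M/I on L4; bus BusRdX; mem=53
  op19 P3: load  L4 → I/I/S/S on L4; bus BusRd Flush; mem=28
  op20 P0: load  L4 → S/I/S/S on L4; bus BusRd; mem=28
  op21 P2: load  L4 → S/I/S/S on L4; bus (none); mem=28
  op22 P1: load  L3 → I/S/I/I on L3; bus BusRd; mem=60
  op23 P3: load  L4 → S/I/S/S on L4; bus (none); mem=28

invalidations = 1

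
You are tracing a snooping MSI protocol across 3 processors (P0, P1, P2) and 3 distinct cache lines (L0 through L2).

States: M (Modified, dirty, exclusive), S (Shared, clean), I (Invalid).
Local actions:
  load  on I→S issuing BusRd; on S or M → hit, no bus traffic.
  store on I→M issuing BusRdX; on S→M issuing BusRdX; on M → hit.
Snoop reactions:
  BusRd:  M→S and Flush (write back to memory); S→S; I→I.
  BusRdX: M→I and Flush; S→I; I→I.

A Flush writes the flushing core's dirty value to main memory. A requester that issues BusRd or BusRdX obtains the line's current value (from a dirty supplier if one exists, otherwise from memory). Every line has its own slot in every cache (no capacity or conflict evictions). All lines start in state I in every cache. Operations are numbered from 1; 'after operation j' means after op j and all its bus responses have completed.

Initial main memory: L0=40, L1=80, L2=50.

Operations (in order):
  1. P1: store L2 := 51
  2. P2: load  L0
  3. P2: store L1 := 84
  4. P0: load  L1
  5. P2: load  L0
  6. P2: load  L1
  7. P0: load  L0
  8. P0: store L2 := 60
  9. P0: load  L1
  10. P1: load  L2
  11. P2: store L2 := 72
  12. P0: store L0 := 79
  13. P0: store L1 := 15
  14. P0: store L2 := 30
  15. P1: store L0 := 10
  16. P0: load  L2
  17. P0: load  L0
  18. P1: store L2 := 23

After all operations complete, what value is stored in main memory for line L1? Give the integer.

memory[L1] = 84

[1] P1: store L2 := 51 | P0:I, P1:M(51), P2:I | bus: BusRdX
[2] P2: load  L0 | P0:I, P1:I, P2:S(40) | bus: BusRd
[3] P2: store L1 := 84 | P0:I, P1:I, P2:M(84) | bus: BusRdX
[4] P0: load  L1 | P0:S(84), P1:I, P2:S(84) | bus: BusRd,Flush
[5] P2: load  L0 | P0:I, P1:I, P2:S(40) | bus: none
[6] P2: load  L1 | P0:S(84), P1:I, P2:S(84) | bus: none
[7] P0: load  L0 | P0:S(40), P1:I, P2:S(40) | bus: BusRd
[8] P0: store L2 := 60 | P0:M(60), P1:I, P2:I | bus: BusRdX,Flush
[9] P0: load  L1 | P0:S(84), P1:I, P2:S(84) | bus: none
[10] P1: load  L2 | P0:S(60), P1:S(60), P2:I | bus: BusRd,Flush
[11] P2: store L2 := 72 | P0:I, P1:I, P2:M(72) | bus: BusRdX
[12] P0: store L0 := 79 | P0:M(79), P1:I, P2:I | bus: BusRdX
[13] P0: store L1 := 15 | P0:M(15), P1:I, P2:I | bus: BusRdX
[14] P0: store L2 := 30 | P0:M(30), P1:I, P2:I | bus: BusRdX,Flush
[15] P1: store L0 := 10 | P0:I, P1:M(10), P2:I | bus: BusRdX,Flush
[16] P0: load  L2 | P0:M(30), P1:I, P2:I | bus: none
[17] P0: load  L0 | P0:S(10), P1:S(10), P2:I | bus: BusRd,Flush
[18] P1: store L2 := 23 | P0:I, P1:M(23), P2:I | bus: BusRdX,Flush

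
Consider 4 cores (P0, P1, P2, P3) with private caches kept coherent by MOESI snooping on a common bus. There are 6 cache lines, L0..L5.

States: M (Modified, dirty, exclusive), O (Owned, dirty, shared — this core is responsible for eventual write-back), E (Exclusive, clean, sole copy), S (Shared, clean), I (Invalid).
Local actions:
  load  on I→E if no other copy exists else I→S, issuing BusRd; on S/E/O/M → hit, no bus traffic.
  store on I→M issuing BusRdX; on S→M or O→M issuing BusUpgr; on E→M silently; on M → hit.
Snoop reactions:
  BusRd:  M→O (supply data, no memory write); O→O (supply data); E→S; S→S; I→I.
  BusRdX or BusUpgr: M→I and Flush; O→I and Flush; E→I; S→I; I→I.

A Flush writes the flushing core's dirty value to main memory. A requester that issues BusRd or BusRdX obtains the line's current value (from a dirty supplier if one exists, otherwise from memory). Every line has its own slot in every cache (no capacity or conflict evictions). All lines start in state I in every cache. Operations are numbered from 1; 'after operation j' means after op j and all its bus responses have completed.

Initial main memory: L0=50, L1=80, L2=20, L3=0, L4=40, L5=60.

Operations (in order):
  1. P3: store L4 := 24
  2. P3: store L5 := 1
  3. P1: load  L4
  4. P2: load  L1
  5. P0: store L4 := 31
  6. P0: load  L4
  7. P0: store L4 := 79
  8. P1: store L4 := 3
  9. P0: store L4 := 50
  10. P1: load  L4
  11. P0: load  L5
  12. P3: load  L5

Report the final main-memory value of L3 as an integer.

memory[L3] = 0

  op1 P3: store L4 := 24 → I/I/I/M on L4; bus BusRdX; mem=40
  op2 P3: store L5 := 1 → I/I/I/M on L5; bus BusRdX; mem=60
  op3 P1: load  L4 → I/S/I/O on L4; bus BusRd; mem=40
  op4 P2: load  L1 → I/I/E/I on L1; bus BusRd; mem=80
  op5 P0: store L4 := 31 → M/I/I/I on L4; bus BusRdX Flush; mem=24
  op6 P0: load  L4 → M/I/I/I on L4; bus (none); mem=24
  op7 P0: store L4 := 79 → M/I/I/I on L4; bus (none); mem=24
  op8 P1: store L4 := 3 → I/M/I/I on L4; bus BusRdX Flush; mem=79
  op9 P0: store L4 := 50 → M/I/I/I on L4; bus BusRdX Flush; mem=3
  op10 P1: load  L4 → O/S/I/I on L4; bus BusRd; mem=3
  op11 P0: load  L5 → S/I/I/O on L5; bus BusRd; mem=60
  op12 P3: load  L5 → S/I/I/O on L5; bus (none); mem=60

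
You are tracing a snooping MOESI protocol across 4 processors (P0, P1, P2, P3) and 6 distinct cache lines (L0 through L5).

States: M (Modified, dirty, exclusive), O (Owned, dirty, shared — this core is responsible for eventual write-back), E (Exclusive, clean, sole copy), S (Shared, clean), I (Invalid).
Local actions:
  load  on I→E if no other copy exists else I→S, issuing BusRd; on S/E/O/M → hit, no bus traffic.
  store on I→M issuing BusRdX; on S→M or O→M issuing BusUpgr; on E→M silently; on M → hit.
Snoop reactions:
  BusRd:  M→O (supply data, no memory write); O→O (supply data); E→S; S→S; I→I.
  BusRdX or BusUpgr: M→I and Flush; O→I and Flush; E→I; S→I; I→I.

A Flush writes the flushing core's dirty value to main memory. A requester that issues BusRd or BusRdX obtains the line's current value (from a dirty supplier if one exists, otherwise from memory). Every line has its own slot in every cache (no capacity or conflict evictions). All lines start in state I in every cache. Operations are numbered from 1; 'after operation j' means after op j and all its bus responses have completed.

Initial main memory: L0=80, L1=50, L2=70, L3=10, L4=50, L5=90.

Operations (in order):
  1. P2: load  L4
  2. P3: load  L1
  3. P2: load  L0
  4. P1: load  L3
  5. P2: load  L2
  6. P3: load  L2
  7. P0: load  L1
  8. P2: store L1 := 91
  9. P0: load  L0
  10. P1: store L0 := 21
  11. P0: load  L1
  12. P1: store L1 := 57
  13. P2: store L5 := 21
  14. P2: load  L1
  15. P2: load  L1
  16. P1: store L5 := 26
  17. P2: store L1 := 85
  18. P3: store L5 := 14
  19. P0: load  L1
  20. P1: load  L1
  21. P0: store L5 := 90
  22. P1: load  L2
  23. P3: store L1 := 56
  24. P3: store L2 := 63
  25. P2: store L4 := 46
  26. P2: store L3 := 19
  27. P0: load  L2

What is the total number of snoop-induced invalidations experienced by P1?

invalidations = 5

1. P2: load  L4  bus=[BusRd]  L4: P0=I P1=I P2=E P3=I  mem[L4]=50
2. P3: load  L1  bus=[BusRd]  L1: P0=I P1=I P2=I P3=E  mem[L1]=50
3. P2: load  L0  bus=[BusRd]  L0: P0=I P1=I P2=E P3=I  mem[L0]=80
4. P1: load  L3  bus=[BusRd]  L3: P0=I P1=E P2=I P3=I  mem[L3]=10
5. P2: load  L2  bus=[BusRd]  L2: P0=I P1=I P2=E P3=I  mem[L2]=70
6. P3: load  L2  bus=[BusRd]  L2: P0=I P1=I P2=S P3=S  mem[L2]=70
7. P0: load  L1  bus=[BusRd]  L1: P0=S P1=I P2=I P3=S  mem[L1]=50
8. P2: store L1 := 91  bus=[BusRdX]  L1: P0=I P1=I P2=M P3=I  mem[L1]=50
9. P0: load  L0  bus=[BusRd]  L0: P0=S P1=I P2=S P3=I  mem[L0]=80
10. P1: store L0 := 21  bus=[BusRdX]  L0: P0=I P1=M P2=I P3=I  mem[L0]=80
11. P0: load  L1  bus=[BusRd]  L1: P0=S P1=I P2=O P3=I  mem[L1]=50
12. P1: store L1 := 57  bus=[BusRdX,Flush]  L1: P0=I P1=M P2=I P3=I  mem[L1]=91
13. P2: store L5 := 21  bus=[BusRdX]  L5: P0=I P1=I P2=M P3=I  mem[L5]=90
14. P2: load  L1  bus=[BusRd]  L1: P0=I P1=O P2=S P3=I  mem[L1]=91
15. P2: load  L1  bus=[-]  L1: P0=I P1=O P2=S P3=I  mem[L1]=91
16. P1: store L5 := 26  bus=[BusRdX,Flush]  L5: P0=I P1=M P2=I P3=I  mem[L5]=21
17. P2: store L1 := 85  bus=[BusUpgr,Flush]  L1: P0=I P1=I P2=M P3=I  mem[L1]=57
18. P3: store L5 := 14  bus=[BusRdX,Flush]  L5: P0=I P1=I P2=I P3=M  mem[L5]=26
19. P0: load  L1  bus=[BusRd]  L1: P0=S P1=I P2=O P3=I  mem[L1]=57
20. P1: load  L1  bus=[BusRd]  L1: P0=S P1=S P2=O P3=I  mem[L1]=57
21. P0: store L5 := 90  bus=[BusRdX,Flush]  L5: P0=M P1=I P2=I P3=I  mem[L5]=14
22. P1: load  L2  bus=[BusRd]  L2: P0=I P1=S P2=S P3=S  mem[L2]=70
23. P3: store L1 := 56  bus=[BusRdX,Flush]  L1: P0=I P1=I P2=I P3=M  mem[L1]=85
24. P3: store L2 := 63  bus=[BusUpgr]  L2: P0=I P1=I P2=I P3=M  mem[L2]=70
25. P2: store L4 := 46  bus=[-]  L4: P0=I P1=I P2=M P3=I  mem[L4]=50
26. P2: store L3 := 19  bus=[BusRdX]  L3: P0=I P1=I P2=M P3=I  mem[L3]=10
27. P0: load  L2  bus=[BusRd]  L2: P0=S P1=I P2=I P3=O  mem[L2]=70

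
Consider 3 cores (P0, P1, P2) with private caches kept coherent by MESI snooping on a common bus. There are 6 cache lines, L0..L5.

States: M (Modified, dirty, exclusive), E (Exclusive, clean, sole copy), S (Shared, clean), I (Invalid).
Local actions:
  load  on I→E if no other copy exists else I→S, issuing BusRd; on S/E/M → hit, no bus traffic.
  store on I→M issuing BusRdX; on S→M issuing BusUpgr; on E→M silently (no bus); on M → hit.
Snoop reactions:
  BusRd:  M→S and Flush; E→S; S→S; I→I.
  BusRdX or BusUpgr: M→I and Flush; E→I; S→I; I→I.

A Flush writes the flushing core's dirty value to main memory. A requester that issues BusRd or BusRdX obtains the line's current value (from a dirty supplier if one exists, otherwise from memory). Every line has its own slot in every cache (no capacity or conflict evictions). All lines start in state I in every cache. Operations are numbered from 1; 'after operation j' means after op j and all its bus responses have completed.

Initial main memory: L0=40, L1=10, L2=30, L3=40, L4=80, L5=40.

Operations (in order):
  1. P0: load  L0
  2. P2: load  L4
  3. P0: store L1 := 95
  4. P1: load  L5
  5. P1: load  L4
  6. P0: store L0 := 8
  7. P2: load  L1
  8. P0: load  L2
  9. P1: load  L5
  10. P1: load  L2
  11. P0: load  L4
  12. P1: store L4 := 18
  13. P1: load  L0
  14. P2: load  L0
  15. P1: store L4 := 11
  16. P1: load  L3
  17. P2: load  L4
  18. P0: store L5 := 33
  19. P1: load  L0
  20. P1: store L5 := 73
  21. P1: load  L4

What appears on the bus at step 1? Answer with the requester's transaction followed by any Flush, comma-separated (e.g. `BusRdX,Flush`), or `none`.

bus = BusRd

  op1 P0: load  L0 → E/I/I on L0; bus BusRd; mem=40
  op2 P2: load  L4 → I/I/E on L4; bus BusRd; mem=80
  op3 P0: store L1 := 95 → M/I/I on L1; bus BusRdX; mem=10
  op4 P1: load  L5 → I/E/I on L5; bus BusRd; mem=40
  op5 P1: load  L4 → I/S/S on L4; bus BusRd; mem=80
  op6 P0: store L0 := 8 → M/I/I on L0; bus (none); mem=40
  op7 P2: load  L1 → S/I/S on L1; bus BusRd Flush; mem=95
  op8 P0: load  L2 → E/I/I on L2; bus BusRd; mem=30
  op9 P1: load  L5 → I/E/I on L5; bus (none); mem=40
  op10 P1: load  L2 → S/S/I on L2; bus BusRd; mem=30
  op11 P0: load  L4 → S/S/S on L4; bus BusRd; mem=80
  op12 P1: store L4 := 18 → I/M/I on L4; bus BusUpgr; mem=80
  op13 P1: load  L0 → S/S/I on L0; bus BusRd Flush; mem=8
  op14 P2: load  L0 → S/S/S on L0; bus BusRd; mem=8
  op15 P1: store L4 := 11 → I/M/I on L4; bus (none); mem=80
  op16 P1: load  L3 → I/E/I on L3; bus BusRd; mem=40
  op17 P2: load  L4 → I/S/S on L4; bus BusRd Flush; mem=11
  op18 P0: store L5 := 33 → M/I/I on L5; bus BusRdX; mem=40
  op19 P1: load  L0 → S/S/S on L0; bus (none); mem=8
  op20 P1: store L5 := 73 → I/M/I on L5; bus BusRdX Flush; mem=33
  op21 P1: load  L4 → I/S/S on L4; bus (none); mem=11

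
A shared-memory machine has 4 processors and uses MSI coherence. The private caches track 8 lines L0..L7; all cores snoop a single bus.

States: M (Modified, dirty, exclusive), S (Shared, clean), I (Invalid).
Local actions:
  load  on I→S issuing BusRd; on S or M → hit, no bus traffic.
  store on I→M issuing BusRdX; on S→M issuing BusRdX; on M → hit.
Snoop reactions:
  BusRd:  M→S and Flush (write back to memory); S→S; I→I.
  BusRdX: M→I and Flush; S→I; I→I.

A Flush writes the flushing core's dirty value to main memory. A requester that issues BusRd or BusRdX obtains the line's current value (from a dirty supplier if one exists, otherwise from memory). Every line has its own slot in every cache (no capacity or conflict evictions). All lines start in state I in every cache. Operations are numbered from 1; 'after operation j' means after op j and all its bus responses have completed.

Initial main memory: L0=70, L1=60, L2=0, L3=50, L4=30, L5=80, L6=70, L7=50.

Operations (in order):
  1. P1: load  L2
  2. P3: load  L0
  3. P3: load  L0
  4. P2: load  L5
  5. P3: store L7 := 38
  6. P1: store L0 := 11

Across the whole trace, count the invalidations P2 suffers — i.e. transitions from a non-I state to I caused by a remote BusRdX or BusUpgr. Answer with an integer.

[1] P1: load  L2 | P0:I, P1:S(0), P2:I, P3:I | bus: BusRd
[2] P3: load  L0 | P0:I, P1:I, P2:I, P3:S(70) | bus: BusRd
[3] P3: load  L0 | P0:I, P1:I, P2:I, P3:S(70) | bus: none
[4] P2: load  L5 | P0:I, P1:I, P2:S(80), P3:I | bus: BusRd
[5] P3: store L7 := 38 | P0:I, P1:I, P2:I, P3:M(38) | bus: BusRdX
[6] P1: store L0 := 11 | P0:I, P1:M(11), P2:I, P3:I | bus: BusRdX

invalidations = 0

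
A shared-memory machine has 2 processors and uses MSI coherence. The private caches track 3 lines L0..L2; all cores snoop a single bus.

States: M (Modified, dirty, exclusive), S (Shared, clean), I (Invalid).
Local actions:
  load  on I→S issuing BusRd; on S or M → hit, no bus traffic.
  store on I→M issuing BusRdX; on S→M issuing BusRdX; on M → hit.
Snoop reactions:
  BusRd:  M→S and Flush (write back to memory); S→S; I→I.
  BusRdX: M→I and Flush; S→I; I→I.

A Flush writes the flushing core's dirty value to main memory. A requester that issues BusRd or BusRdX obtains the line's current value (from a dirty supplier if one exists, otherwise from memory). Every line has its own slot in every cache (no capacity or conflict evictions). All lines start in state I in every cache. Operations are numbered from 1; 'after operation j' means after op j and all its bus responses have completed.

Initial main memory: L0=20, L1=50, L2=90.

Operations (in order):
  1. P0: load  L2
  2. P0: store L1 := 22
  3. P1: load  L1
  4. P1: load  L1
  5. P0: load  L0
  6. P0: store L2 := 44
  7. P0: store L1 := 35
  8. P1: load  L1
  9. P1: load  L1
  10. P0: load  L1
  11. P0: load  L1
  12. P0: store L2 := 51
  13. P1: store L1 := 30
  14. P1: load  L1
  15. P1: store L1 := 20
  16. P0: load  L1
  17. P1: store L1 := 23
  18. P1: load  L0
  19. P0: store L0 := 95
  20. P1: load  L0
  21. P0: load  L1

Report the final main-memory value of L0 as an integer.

1. P0: load  L2  bus=[BusRd]  L2: P0=S P1=I  mem[L2]=90
2. P0: store L1 := 22  bus=[BusRdX]  L1: P0=M P1=I  mem[L1]=50
3. P1: load  L1  bus=[BusRd,Flush]  L1: P0=S P1=S  mem[L1]=22
4. P1: load  L1  bus=[-]  L1: P0=S P1=S  mem[L1]=22
5. P0: load  L0  bus=[BusRd]  L0: P0=S P1=I  mem[L0]=20
6. P0: store L2 := 44  bus=[BusRdX]  L2: P0=M P1=I  mem[L2]=90
7. P0: store L1 := 35  bus=[BusRdX]  L1: P0=M P1=I  mem[L1]=22
8. P1: load  L1  bus=[BusRd,Flush]  L1: P0=S P1=S  mem[L1]=35
9. P1: load  L1  bus=[-]  L1: P0=S P1=S  mem[L1]=35
10. P0: load  L1  bus=[-]  L1: P0=S P1=S  mem[L1]=35
11. P0: load  L1  bus=[-]  L1: P0=S P1=S  mem[L1]=35
12. P0: store L2 := 51  bus=[-]  L2: P0=M P1=I  mem[L2]=90
13. P1: store L1 := 30  bus=[BusRdX]  L1: P0=I P1=M  mem[L1]=35
14. P1: load  L1  bus=[-]  L1: P0=I P1=M  mem[L1]=35
15. P1: store L1 := 20  bus=[-]  L1: P0=I P1=M  mem[L1]=35
16. P0: load  L1  bus=[BusRd,Flush]  L1: P0=S P1=S  mem[L1]=20
17. P1: store L1 := 23  bus=[BusRdX]  L1: P0=I P1=M  mem[L1]=20
18. P1: load  L0  bus=[BusRd]  L0: P0=S P1=S  mem[L0]=20
19. P0: store L0 := 95  bus=[BusRdX]  L0: P0=M P1=I  mem[L0]=20
20. P1: load  L0  bus=[BusRd,Flush]  L0: P0=S P1=S  mem[L0]=95
21. P0: load  L1  bus=[BusRd,Flush]  L1: P0=S P1=S  mem[L1]=23

memory[L0] = 95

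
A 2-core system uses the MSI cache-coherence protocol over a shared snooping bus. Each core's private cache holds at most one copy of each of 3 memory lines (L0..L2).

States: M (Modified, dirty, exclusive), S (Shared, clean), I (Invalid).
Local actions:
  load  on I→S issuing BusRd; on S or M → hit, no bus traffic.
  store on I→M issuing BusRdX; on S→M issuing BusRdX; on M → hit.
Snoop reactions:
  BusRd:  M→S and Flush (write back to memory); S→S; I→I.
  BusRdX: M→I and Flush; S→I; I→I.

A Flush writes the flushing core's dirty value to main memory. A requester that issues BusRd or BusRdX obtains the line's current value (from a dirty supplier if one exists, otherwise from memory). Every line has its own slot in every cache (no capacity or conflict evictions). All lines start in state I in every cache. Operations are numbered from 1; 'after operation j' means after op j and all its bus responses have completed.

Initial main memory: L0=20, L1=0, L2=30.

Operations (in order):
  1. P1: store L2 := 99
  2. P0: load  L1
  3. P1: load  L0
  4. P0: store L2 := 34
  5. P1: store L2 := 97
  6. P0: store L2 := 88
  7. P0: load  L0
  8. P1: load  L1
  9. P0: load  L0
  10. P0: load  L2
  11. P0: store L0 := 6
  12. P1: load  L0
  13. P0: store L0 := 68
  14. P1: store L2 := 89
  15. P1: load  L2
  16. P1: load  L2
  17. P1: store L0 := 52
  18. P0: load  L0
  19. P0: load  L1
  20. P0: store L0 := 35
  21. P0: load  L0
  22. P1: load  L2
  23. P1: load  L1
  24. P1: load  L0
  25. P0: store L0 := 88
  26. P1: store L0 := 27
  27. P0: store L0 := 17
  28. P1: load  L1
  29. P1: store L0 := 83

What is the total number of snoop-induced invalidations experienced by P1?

invalidations = 7

step 1: P1: store L2 := 99  ⟶  IM  (L2)  txn=BusRdX  M[L2]=30
step 2: P0: load  L1  ⟶  SI  (L1)  txn=BusRd  M[L1]=0
step 3: P1: load  L0  ⟶  IS  (L0)  txn=BusRd  M[L0]=20
step 4: P0: store L2 := 34  ⟶  MI  (L2)  txn=BusRdX+Flush  M[L2]=99
step 5: P1: store L2 := 97  ⟶  IM  (L2)  txn=BusRdX+Flush  M[L2]=34
step 6: P0: store L2 := 88  ⟶  MI  (L2)  txn=BusRdX+Flush  M[L2]=97
step 7: P0: load  L0  ⟶  SS  (L0)  txn=BusRd  M[L0]=20
step 8: P1: load  L1  ⟶  SS  (L1)  txn=BusRd  M[L1]=0
step 9: P0: load  L0  ⟶  SS  (L0)  txn=∅  M[L0]=20
step 10: P0: load  L2  ⟶  MI  (L2)  txn=∅  M[L2]=97
step 11: P0: store L0 := 6  ⟶  MI  (L0)  txn=BusRdX  M[L0]=20
step 12: P1: load  L0  ⟶  SS  (L0)  txn=BusRd+Flush  M[L0]=6
step 13: P0: store L0 := 68  ⟶  MI  (L0)  txn=BusRdX  M[L0]=6
step 14: P1: store L2 := 89  ⟶  IM  (L2)  txn=BusRdX+Flush  M[L2]=88
step 15: P1: load  L2  ⟶  IM  (L2)  txn=∅  M[L2]=88
step 16: P1: load  L2  ⟶  IM  (L2)  txn=∅  M[L2]=88
step 17: P1: store L0 := 52  ⟶  IM  (L0)  txn=BusRdX+Flush  M[L0]=68
step 18: P0: load  L0  ⟶  SS  (L0)  txn=BusRd+Flush  M[L0]=52
step 19: P0: load  L1  ⟶  SS  (L1)  txn=∅  M[L1]=0
step 20: P0: store L0 := 35  ⟶  MI  (L0)  txn=BusRdX  M[L0]=52
step 21: P0: load  L0  ⟶  MI  (L0)  txn=∅  M[L0]=52
step 22: P1: load  L2  ⟶  IM  (L2)  txn=∅  M[L2]=88
step 23: P1: load  L1  ⟶  SS  (L1)  txn=∅  M[L1]=0
step 24: P1: load  L0  ⟶  SS  (L0)  txn=BusRd+Flush  M[L0]=35
step 25: P0: store L0 := 88  ⟶  MI  (L0)  txn=BusRdX  M[L0]=35
step 26: P1: store L0 := 27  ⟶  IM  (L0)  txn=BusRdX+Flush  M[L0]=88
step 27: P0: store L0 := 17  ⟶  MI  (L0)  txn=BusRdX+Flush  M[L0]=27
step 28: P1: load  L1  ⟶  SS  (L1)  txn=∅  M[L1]=0
step 29: P1: store L0 := 83  ⟶  IM  (L0)  txn=BusRdX+Flush  M[L0]=17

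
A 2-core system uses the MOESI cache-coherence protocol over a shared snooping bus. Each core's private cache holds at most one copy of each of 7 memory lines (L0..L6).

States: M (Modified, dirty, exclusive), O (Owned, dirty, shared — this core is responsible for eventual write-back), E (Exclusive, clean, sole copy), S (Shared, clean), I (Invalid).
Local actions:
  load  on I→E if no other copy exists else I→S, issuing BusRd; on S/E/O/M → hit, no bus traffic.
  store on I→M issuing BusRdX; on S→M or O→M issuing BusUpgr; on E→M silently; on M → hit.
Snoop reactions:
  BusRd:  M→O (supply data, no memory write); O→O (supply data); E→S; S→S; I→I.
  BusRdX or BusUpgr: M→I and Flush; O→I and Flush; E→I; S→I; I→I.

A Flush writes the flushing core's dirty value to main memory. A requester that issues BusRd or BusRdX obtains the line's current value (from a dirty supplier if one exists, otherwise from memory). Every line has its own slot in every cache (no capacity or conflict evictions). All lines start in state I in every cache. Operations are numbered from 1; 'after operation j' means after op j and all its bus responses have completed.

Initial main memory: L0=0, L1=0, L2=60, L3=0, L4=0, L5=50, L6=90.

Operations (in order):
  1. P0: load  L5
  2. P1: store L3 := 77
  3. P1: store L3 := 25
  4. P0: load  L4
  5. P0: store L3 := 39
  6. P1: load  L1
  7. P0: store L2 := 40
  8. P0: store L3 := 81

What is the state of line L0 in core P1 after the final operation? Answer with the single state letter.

state = I

[1] P0: load  L5 | P0:E(50), P1:I | bus: BusRd
[2] P1: store L3 := 77 | P0:I, P1:M(77) | bus: BusRdX
[3] P1: store L3 := 25 | P0:I, P1:M(25) | bus: none
[4] P0: load  L4 | P0:E(0), P1:I | bus: BusRd
[5] P0: store L3 := 39 | P0:M(39), P1:I | bus: BusRdX,Flush
[6] P1: load  L1 | P0:I, P1:E(0) | bus: BusRd
[7] P0: store L2 := 40 | P0:M(40), P1:I | bus: BusRdX
[8] P0: store L3 := 81 | P0:M(81), P1:I | bus: none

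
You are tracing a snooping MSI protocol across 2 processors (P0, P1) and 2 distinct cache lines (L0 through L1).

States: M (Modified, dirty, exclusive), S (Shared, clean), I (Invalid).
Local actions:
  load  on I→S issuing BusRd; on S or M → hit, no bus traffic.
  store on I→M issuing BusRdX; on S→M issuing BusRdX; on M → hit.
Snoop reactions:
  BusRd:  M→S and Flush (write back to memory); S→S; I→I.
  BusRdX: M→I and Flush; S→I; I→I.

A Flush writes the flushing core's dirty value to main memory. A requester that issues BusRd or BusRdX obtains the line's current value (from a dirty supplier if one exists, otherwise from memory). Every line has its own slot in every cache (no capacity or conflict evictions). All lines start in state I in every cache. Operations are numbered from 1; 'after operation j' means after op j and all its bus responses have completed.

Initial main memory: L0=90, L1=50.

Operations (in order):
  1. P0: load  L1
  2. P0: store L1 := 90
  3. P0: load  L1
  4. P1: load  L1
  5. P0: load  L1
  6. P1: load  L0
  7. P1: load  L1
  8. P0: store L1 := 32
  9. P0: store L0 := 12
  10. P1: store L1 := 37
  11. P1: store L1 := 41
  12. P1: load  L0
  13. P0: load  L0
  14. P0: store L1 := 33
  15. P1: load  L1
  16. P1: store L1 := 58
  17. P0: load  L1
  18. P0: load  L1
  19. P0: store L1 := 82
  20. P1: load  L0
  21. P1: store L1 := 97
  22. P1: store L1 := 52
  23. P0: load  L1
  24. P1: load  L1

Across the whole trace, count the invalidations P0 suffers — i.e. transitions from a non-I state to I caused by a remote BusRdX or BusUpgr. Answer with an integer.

invalidations = 3

  op1 P0: load  L1 → S/I on L1; bus BusRd; mem=50
  op2 P0: store L1 := 90 → M/I on L1; bus BusRdX; mem=50
  op3 P0: load  L1 → M/I on L1; bus (none); mem=50
  op4 P1: load  L1 → S/S on L1; bus BusRd Flush; mem=90
  op5 P0: load  L1 → S/S on L1; bus (none); mem=90
  op6 P1: load  L0 → I/S on L0; bus BusRd; mem=90
  op7 P1: load  L1 → S/S on L1; bus (none); mem=90
  op8 P0: store L1 := 32 → M/I on L1; bus BusRdX; mem=90
  op9 P0: store L0 := 12 → M/I on L0; bus BusRdX; mem=90
  op10 P1: store L1 := 37 → I/M on L1; bus BusRdX Flush; mem=32
  op11 P1: store L1 := 41 → I/M on L1; bus (none); mem=32
  op12 P1: load  L0 → S/S on L0; bus BusRd Flush; mem=12
  op13 P0: load  L0 → S/S on L0; bus (none); mem=12
  op14 P0: store L1 := 33 → M/I on L1; bus BusRdX Flush; mem=41
  op15 P1: load  L1 → S/S on L1; bus BusRd Flush; mem=33
  op16 P1: store L1 := 58 → I/M on L1; bus BusRdX; mem=33
  op17 P0: load  L1 → S/S on L1; bus BusRd Flush; mem=58
  op18 P0: load  L1 → S/S on L1; bus (none); mem=58
  op19 P0: store L1 := 82 → M/I on L1; bus BusRdX; mem=58
  op20 P1: load  L0 → S/S on L0; bus (none); mem=12
  op21 P1: store L1 := 97 → I/M on L1; bus BusRdX Flush; mem=82
  op22 P1: store L1 := 52 → I/M on L1; bus (none); mem=82
  op23 P0: load  L1 → S/S on L1; bus BusRd Flush; mem=52
  op24 P1: load  L1 → S/S on L1; bus (none); mem=52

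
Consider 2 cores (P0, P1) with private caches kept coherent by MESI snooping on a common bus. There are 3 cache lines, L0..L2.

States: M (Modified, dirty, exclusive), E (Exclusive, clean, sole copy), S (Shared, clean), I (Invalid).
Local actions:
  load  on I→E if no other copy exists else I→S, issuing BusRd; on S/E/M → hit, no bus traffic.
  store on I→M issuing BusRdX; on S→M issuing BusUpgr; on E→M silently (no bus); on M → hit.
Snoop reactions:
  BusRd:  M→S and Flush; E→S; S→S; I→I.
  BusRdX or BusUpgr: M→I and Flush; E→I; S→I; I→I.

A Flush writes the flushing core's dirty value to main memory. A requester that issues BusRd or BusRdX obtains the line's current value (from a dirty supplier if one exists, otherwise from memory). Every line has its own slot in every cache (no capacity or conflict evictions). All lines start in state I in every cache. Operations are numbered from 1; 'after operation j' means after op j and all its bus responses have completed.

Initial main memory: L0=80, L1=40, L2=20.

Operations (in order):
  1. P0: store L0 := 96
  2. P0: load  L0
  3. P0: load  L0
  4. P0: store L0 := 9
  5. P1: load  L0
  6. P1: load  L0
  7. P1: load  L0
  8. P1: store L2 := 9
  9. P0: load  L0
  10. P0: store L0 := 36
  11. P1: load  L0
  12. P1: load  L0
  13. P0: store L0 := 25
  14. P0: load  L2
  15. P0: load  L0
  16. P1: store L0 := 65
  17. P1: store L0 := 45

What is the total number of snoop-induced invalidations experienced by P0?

invalidations = 1

step 1: P0: store L0 := 96  ⟶  MI  (L0)  txn=BusRdX  M[L0]=80
step 2: P0: load  L0  ⟶  MI  (L0)  txn=∅  M[L0]=80
step 3: P0: load  L0  ⟶  MI  (L0)  txn=∅  M[L0]=80
step 4: P0: store L0 := 9  ⟶  MI  (L0)  txn=∅  M[L0]=80
step 5: P1: load  L0  ⟶  SS  (L0)  txn=BusRd+Flush  M[L0]=9
step 6: P1: load  L0  ⟶  SS  (L0)  txn=∅  M[L0]=9
step 7: P1: load  L0  ⟶  SS  (L0)  txn=∅  M[L0]=9
step 8: P1: store L2 := 9  ⟶  IM  (L2)  txn=BusRdX  M[L2]=20
step 9: P0: load  L0  ⟶  SS  (L0)  txn=∅  M[L0]=9
step 10: P0: store L0 := 36  ⟶  MI  (L0)  txn=BusUpgr  M[L0]=9
step 11: P1: load  L0  ⟶  SS  (L0)  txn=BusRd+Flush  M[L0]=36
step 12: P1: load  L0  ⟶  SS  (L0)  txn=∅  M[L0]=36
step 13: P0: store L0 := 25  ⟶  MI  (L0)  txn=BusUpgr  M[L0]=36
step 14: P0: load  L2  ⟶  SS  (L2)  txn=BusRd+Flush  M[L2]=9
step 15: P0: load  L0  ⟶  MI  (L0)  txn=∅  M[L0]=36
step 16: P1: store L0 := 65  ⟶  IM  (L0)  txn=BusRdX+Flush  M[L0]=25
step 17: P1: store L0 := 45  ⟶  IM  (L0)  txn=∅  M[L0]=25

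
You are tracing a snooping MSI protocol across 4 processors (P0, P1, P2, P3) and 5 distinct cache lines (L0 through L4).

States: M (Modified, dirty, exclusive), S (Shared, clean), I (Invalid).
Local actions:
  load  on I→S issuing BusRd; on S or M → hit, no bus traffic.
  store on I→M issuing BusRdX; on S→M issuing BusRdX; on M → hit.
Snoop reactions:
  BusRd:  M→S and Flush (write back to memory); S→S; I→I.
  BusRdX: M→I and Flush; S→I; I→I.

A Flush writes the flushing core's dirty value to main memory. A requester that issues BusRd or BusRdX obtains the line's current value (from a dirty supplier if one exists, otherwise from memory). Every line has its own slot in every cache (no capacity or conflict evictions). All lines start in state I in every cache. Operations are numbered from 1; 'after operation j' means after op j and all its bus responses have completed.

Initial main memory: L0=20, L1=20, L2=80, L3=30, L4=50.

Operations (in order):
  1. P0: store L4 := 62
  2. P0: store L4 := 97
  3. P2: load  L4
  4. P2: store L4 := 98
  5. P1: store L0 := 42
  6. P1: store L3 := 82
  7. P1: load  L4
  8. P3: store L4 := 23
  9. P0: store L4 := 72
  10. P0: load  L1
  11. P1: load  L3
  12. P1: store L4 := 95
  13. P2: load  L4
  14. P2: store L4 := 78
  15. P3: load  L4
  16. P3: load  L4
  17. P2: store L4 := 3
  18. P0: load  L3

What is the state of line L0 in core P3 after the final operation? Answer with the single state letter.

1. P0: store L4 := 62  bus=[BusRdX]  L4: P0=M P1=I P2=I P3=I  mem[L4]=50
2. P0: store L4 := 97  bus=[-]  L4: P0=M P1=I P2=I P3=I  mem[L4]=50
3. P2: load  L4  bus=[BusRd,Flush]  L4: P0=S P1=I P2=S P3=I  mem[L4]=97
4. P2: store L4 := 98  bus=[BusRdX]  L4: P0=I P1=I P2=M P3=I  mem[L4]=97
5. P1: store L0 := 42  bus=[BusRdX]  L0: P0=I P1=M P2=I P3=I  mem[L0]=20
6. P1: store L3 := 82  bus=[BusRdX]  L3: P0=I P1=M P2=I P3=I  mem[L3]=30
7. P1: load  L4  bus=[BusRd,Flush]  L4: P0=I P1=S P2=S P3=I  mem[L4]=98
8. P3: store L4 := 23  bus=[BusRdX]  L4: P0=I P1=I P2=I P3=M  mem[L4]=98
9. P0: store L4 := 72  bus=[BusRdX,Flush]  L4: P0=M P1=I P2=I P3=I  mem[L4]=23
10. P0: load  L1  bus=[BusRd]  L1: P0=S P1=I P2=I P3=I  mem[L1]=20
11. P1: load  L3  bus=[-]  L3: P0=I P1=M P2=I P3=I  mem[L3]=30
12. P1: store L4 := 95  bus=[BusRdX,Flush]  L4: P0=I P1=M P2=I P3=I  mem[L4]=72
13. P2: load  L4  bus=[BusRd,Flush]  L4: P0=I P1=S P2=S P3=I  mem[L4]=95
14. P2: store L4 := 78  bus=[BusRdX]  L4: P0=I P1=I P2=M P3=I  mem[L4]=95
15. P3: load  L4  bus=[BusRd,Flush]  L4: P0=I P1=I P2=S P3=S  mem[L4]=78
16. P3: load  L4  bus=[-]  L4: P0=I P1=I P2=S P3=S  mem[L4]=78
17. P2: store L4 := 3  bus=[BusRdX]  L4: P0=I P1=I P2=M P3=I  mem[L4]=78
18. P0: load  L3  bus=[BusRd,Flush]  L3: P0=S P1=S P2=I P3=I  mem[L3]=82

state = I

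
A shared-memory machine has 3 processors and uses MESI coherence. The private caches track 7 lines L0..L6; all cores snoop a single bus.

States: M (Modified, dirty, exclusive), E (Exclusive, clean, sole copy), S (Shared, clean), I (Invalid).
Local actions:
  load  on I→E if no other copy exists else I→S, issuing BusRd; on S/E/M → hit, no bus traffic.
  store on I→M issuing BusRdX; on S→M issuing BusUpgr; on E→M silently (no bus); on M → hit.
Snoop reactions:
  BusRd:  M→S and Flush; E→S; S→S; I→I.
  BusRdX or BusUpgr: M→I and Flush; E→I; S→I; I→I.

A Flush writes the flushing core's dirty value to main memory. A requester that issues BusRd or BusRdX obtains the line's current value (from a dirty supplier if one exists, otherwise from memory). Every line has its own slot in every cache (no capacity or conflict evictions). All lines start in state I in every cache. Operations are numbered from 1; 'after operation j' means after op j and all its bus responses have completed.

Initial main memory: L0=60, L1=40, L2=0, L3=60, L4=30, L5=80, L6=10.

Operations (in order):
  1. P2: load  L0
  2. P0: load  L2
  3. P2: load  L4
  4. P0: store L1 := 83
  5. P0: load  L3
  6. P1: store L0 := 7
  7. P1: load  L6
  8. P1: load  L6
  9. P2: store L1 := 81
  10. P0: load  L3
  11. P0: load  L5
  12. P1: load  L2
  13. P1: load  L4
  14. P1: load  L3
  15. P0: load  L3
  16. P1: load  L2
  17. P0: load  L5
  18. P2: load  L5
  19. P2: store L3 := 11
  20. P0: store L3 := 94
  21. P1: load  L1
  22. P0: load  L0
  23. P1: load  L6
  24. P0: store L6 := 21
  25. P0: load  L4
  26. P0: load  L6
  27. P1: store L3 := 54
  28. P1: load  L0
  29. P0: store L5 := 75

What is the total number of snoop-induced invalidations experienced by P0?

[1] P2: load  L0 | P0:I, P1:I, P2:E(60) | bus: BusRd
[2] P0: load  L2 | P0:E(0), P1:I, P2:I | bus: BusRd
[3] P2: load  L4 | P0:I, P1:I, P2:E(30) | bus: BusRd
[4] P0: store L1 := 83 | P0:M(83), P1:I, P2:I | bus: BusRdX
[5] P0: load  L3 | P0:E(60), P1:I, P2:I | bus: BusRd
[6] P1: store L0 := 7 | P0:I, P1:M(7), P2:I | bus: BusRdX
[7] P1: load  L6 | P0:I, P1:E(10), P2:I | bus: BusRd
[8] P1: load  L6 | P0:I, P1:E(10), P2:I | bus: none
[9] P2: store L1 := 81 | P0:I, P1:I, P2:M(81) | bus: BusRdX,Flush
[10] P0: load  L3 | P0:E(60), P1:I, P2:I | bus: none
[11] P0: load  L5 | P0:E(80), P1:I, P2:I | bus: BusRd
[12] P1: load  L2 | P0:S(0), P1:S(0), P2:I | bus: BusRd
[13] P1: load  L4 | P0:I, P1:S(30), P2:S(30) | bus: BusRd
[14] P1: load  L3 | P0:S(60), P1:S(60), P2:I | bus: BusRd
[15] P0: load  L3 | P0:S(60), P1:S(60), P2:I | bus: none
[16] P1: load  L2 | P0:S(0), P1:S(0), P2:I | bus: none
[17] P0: load  L5 | P0:E(80), P1:I, P2:I | bus: none
[18] P2: load  L5 | P0:S(80), P1:I, P2:S(80) | bus: BusRd
[19] P2: store L3 := 11 | P0:I, P1:I, P2:M(11) | bus: BusRdX
[20] P0: store L3 := 94 | P0:M(94), P1:I, P2:I | bus: BusRdX,Flush
[21] P1: load  L1 | P0:I, P1:S(81), P2:S(81) | bus: BusRd,Flush
[22] P0: load  L0 | P0:S(7), P1:S(7), P2:I | bus: BusRd,Flush
[23] P1: load  L6 | P0:I, P1:E(10), P2:I | bus: none
[24] P0: store L6 := 21 | P0:M(21), P1:I, P2:I | bus: BusRdX
[25] P0: load  L4 | P0:S(30), P1:S(30), P2:S(30) | bus: BusRd
[26] P0: load  L6 | P0:M(21), P1:I, P2:I | bus: none
[27] P1: store L3 := 54 | P0:I, P1:M(54), P2:I | bus: BusRdX,Flush
[28] P1: load  L0 | P0:S(7), P1:S(7), P2:I | bus: none
[29] P0: store L5 := 75 | P0:M(75), P1:I, P2:I | bus: BusUpgr

invalidations = 3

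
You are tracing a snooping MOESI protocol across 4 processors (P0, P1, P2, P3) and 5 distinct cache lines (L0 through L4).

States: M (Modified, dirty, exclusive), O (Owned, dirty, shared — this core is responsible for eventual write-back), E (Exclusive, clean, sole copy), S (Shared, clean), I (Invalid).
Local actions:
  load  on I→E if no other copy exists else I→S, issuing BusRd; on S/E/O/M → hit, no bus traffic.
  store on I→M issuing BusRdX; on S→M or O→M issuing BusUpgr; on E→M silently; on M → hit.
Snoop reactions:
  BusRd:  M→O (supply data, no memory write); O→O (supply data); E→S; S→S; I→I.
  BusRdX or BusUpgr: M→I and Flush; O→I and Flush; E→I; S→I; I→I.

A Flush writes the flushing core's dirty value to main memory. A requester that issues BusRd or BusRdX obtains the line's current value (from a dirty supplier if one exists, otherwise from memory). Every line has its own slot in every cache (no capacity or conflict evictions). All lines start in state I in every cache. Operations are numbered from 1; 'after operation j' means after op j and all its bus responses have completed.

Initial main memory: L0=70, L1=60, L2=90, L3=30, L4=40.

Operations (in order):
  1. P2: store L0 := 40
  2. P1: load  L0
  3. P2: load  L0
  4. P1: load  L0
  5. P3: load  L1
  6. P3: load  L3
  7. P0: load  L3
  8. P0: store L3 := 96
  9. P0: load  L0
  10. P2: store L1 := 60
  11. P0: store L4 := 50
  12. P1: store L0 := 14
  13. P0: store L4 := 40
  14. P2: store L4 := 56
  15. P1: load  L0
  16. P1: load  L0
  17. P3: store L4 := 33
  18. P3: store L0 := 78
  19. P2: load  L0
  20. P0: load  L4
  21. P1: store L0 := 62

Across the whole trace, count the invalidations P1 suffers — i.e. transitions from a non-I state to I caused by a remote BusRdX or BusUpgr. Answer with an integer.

  op1 P2: store L0 := 40 → I/I/M/I on L0; bus BusRdX; mem=70
  op2 P1: load  L0 → I/S/O/I on L0; bus BusRd; mem=70
  op3 P2: load  L0 → I/S/O/I on L0; bus (none); mem=70
  op4 P1: load  L0 → I/S/O/I on L0; bus (none); mem=70
  op5 P3: load  L1 → I/I/I/E on L1; bus BusRd; mem=60
  op6 P3: load  L3 → I/I/I/E on L3; bus BusRd; mem=30
  op7 P0: load  L3 → S/I/I/S on L3; bus BusRd; mem=30
  op8 P0: store L3 := 96 → M/I/I/I on L3; bus BusUpgr; mem=30
  op9 P0: load  L0 → S/S/O/I on L0; bus BusRd; mem=70
  op10 P2: store L1 := 60 → I/I/M/I on L1; bus BusRdX; mem=60
  op11 P0: store L4 := 50 → M/I/I/I on L4; bus BusRdX; mem=40
  op12 P1: store L0 := 14 → I/M/I/I on L0; bus BusUpgr Flush; mem=40
  op13 P0: store L4 := 40 → M/I/I/I on L4; bus (none); mem=40
  op14 P2: store L4 := 56 → I/I/M/I on L4; bus BusRdX Flush; mem=40
  op15 P1: load  L0 → I/M/I/I on L0; bus (none); mem=40
  op16 P1: load  L0 → I/M/I/I on L0; bus (none); mem=40
  op17 P3: store L4 := 33 → I/I/I/M on L4; bus BusRdX Flush; mem=56
  op18 P3: store L0 := 78 → I/I/I/M on L0; bus BusRdX Flush; mem=14
  op19 P2: load  L0 → I/I/S/O on L0; bus BusRd; mem=14
  op20 P0: load  L4 → S/I/I/O on L4; bus BusRd; mem=56
  op21 P1: store L0 := 62 → I/M/I/I on L0; bus BusRdX Flush; mem=78

invalidations = 1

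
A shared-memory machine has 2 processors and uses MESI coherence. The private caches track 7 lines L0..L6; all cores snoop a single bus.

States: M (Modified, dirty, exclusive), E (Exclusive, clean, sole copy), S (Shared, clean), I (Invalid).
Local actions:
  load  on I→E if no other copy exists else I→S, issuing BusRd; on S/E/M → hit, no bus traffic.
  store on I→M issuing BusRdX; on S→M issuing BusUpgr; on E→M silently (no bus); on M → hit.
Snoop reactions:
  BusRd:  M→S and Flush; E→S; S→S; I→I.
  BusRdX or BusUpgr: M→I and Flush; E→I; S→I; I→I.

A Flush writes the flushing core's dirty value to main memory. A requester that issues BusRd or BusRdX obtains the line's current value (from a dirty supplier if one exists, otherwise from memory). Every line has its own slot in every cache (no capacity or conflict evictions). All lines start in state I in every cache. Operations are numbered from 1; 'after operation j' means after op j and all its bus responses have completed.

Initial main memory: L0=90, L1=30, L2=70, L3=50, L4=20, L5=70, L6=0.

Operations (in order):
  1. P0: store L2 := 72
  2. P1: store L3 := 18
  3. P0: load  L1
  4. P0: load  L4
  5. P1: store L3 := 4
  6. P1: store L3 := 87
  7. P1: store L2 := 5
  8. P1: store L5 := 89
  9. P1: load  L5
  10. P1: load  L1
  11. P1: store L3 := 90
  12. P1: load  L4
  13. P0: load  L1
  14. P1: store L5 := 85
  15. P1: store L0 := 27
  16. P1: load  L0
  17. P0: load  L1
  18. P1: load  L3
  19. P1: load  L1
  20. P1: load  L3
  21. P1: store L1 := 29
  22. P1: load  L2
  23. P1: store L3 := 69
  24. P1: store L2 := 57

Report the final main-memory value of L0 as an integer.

  op1 P0: store L2 := 72 → M/I on L2; bus BusRdX; mem=70
  op2 P1: store L3 := 18 → I/M on L3; bus BusRdX; mem=50
  op3 P0: load  L1 → E/I on L1; bus BusRd; mem=30
  op4 P0: load  L4 → E/I on L4; bus BusRd; mem=20
  op5 P1: store L3 := 4 → I/M on L3; bus (none); mem=50
  op6 P1: store L3 := 87 → I/M on L3; bus (none); mem=50
  op7 P1: store L2 := 5 → I/M on L2; bus BusRdX Flush; mem=72
  op8 P1: store L5 := 89 → I/M on L5; bus BusRdX; mem=70
  op9 P1: load  L5 → I/M on L5; bus (none); mem=70
  op10 P1: load  L1 → S/S on L1; bus BusRd; mem=30
  op11 P1: store L3 := 90 → I/M on L3; bus (none); mem=50
  op12 P1: load  L4 → S/S on L4; bus BusRd; mem=20
  op13 P0: load  L1 → S/S on L1; bus (none); mem=30
  op14 P1: store L5 := 85 → I/M on L5; bus (none); mem=70
  op15 P1: store L0 := 27 → I/M on L0; bus BusRdX; mem=90
  op16 P1: load  L0 → I/M on L0; bus (none); mem=90
  op17 P0: load  L1 → S/S on L1; bus (none); mem=30
  op18 P1: load  L3 → I/M on L3; bus (none); mem=50
  op19 P1: load  L1 → S/S on L1; bus (none); mem=30
  op20 P1: load  L3 → I/M on L3; bus (none); mem=50
  op21 P1: store L1 := 29 → I/M on L1; bus BusUpgr; mem=30
  op22 P1: load  L2 → I/M on L2; bus (none); mem=72
  op23 P1: store L3 := 69 → I/M on L3; bus (none); mem=50
  op24 P1: store L2 := 57 → I/M on L2; bus (none); mem=72

memory[L0] = 90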